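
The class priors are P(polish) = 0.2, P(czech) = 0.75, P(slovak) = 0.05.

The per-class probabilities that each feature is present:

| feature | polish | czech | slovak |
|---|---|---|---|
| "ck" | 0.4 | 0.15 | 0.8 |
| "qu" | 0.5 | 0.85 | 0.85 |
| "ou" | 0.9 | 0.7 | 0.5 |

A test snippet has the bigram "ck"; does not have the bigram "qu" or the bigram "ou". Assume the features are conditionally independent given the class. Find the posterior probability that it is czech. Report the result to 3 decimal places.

polish: 0.2 × 0.4 × (1−0.5) × (1−0.9) = 0.004
czech: 0.75 × 0.15 × (1−0.85) × (1−0.7) = 0.0050625
slovak: 0.05 × 0.8 × (1−0.85) × (1−0.5) = 0.003
P(czech | x) = 0.0050625 / 0.0120625 ≈ 0.420

0.420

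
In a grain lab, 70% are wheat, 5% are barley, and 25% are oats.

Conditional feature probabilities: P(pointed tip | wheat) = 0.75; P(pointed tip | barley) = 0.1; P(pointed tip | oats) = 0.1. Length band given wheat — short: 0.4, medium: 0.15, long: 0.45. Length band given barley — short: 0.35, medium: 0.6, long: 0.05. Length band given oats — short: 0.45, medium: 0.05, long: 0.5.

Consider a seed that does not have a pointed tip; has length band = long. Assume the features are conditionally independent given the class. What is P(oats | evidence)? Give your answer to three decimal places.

wheat: 0.7 × (1−0.75) × 0.45 = 0.07875
barley: 0.05 × (1−0.1) × 0.05 = 0.00225
oats: 0.25 × (1−0.1) × 0.5 = 0.1125
P(oats | x) = 0.1125 / 0.1935 ≈ 0.581

0.581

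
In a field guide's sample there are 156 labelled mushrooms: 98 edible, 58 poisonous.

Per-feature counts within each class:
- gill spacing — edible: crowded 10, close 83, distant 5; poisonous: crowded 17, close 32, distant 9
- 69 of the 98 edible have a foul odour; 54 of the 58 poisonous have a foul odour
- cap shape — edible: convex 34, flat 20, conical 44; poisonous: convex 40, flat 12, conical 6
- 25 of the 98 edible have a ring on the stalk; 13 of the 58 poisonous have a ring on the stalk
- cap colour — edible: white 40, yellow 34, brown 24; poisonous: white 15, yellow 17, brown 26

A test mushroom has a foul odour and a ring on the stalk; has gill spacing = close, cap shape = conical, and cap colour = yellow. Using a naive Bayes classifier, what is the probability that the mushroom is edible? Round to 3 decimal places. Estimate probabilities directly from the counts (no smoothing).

0.920

edible: (98/156) × (83/98) × (69/98) × (44/98) × (25/98) × (34/98) ≈ 0.0148857
poisonous: (58/156) × (32/58) × (54/58) × (6/58) × (13/58) × (17/58) ≈ 0.00129793
P(edible | x) = 0.0148857 / 0.01618363 ≈ 0.920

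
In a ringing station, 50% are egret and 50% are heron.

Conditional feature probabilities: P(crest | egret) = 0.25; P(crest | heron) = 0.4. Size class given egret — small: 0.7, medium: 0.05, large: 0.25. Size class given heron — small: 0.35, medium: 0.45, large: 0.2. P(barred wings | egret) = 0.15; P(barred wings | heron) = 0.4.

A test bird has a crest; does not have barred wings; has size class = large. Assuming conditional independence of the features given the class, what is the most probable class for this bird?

egret

egret: 0.5 × 0.25 × 0.25 × (1−0.15) = 0.0265625
heron: 0.5 × 0.4 × 0.2 × (1−0.4) = 0.024
Highest score → egret.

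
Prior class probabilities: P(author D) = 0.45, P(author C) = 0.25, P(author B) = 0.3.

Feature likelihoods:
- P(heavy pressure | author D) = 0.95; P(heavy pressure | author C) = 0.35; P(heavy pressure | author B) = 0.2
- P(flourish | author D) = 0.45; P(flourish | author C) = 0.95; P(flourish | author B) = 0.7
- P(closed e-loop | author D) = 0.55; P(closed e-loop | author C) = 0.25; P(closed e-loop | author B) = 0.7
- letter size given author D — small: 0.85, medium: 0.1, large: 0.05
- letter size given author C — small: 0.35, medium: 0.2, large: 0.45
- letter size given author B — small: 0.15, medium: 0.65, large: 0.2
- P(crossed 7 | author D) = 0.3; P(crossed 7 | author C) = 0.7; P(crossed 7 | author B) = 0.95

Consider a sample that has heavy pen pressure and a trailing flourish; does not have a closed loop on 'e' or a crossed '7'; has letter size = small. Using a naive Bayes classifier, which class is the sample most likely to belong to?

author D

author D: 0.45 × 0.95 × 0.45 × (1−0.55) × 0.85 × (1−0.3) = 0.05150840625
author C: 0.25 × 0.35 × 0.95 × (1−0.25) × 0.35 × (1−0.7) = 0.00654609375
author B: 0.3 × 0.2 × 0.7 × (1−0.7) × 0.15 × (1−0.95) = 0.0000945
Highest score → author D.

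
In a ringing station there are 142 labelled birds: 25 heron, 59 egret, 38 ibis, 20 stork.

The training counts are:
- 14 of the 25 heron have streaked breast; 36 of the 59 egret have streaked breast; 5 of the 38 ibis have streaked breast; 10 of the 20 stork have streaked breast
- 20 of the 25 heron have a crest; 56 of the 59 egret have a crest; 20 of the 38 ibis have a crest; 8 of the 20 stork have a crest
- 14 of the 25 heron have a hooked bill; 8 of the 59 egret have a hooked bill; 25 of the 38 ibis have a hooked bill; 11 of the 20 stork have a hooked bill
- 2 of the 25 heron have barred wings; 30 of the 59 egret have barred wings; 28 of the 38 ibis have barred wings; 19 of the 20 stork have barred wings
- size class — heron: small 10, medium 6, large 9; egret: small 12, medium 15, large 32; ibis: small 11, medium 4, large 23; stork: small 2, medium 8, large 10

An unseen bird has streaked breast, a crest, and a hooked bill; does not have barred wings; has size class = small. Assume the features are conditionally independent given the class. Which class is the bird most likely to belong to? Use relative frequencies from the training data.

heron: (25/142) × (14/25) × (20/25) × (14/25) × (23/25) × (10/25) ≈ 0.0162542
egret: (59/142) × (36/59) × (56/59) × (8/59) × (29/59) × (12/59) ≈ 0.00326185
ibis: (38/142) × (5/38) × (20/38) × (25/38) × (10/38) × (11/38) ≈ 0.000928774
stork: (20/142) × (10/20) × (8/20) × (11/20) × (1/20) × (2/20) ≈ 0.0000774648
Highest score → heron.

heron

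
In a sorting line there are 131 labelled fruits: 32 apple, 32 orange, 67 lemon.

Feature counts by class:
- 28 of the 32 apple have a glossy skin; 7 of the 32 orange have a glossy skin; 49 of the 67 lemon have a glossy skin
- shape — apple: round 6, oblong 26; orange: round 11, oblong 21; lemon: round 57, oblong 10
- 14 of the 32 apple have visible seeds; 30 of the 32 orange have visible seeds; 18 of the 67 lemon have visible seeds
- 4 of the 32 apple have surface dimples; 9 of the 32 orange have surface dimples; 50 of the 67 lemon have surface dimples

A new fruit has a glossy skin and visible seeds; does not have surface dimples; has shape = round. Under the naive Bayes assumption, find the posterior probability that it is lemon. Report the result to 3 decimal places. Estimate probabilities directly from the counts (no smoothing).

0.439

apple: (32/131) × (28/32) × (6/32) × (14/32) × (28/32) ≈ 0.0153417
orange: (32/131) × (7/32) × (11/32) × (30/32) × (23/32) ≈ 0.0123771
lemon: (67/131) × (49/67) × (57/67) × (18/67) × (17/67) ≈ 0.0216919
P(lemon | x) = 0.0216919 / 0.0494107 ≈ 0.439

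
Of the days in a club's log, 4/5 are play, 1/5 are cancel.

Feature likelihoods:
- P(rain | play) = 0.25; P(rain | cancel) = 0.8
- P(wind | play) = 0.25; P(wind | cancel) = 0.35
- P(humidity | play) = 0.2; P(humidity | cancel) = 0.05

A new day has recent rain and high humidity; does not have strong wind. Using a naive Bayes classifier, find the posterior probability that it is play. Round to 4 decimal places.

play: 0.8 × 0.25 × (1−0.25) × 0.2 = 0.03
cancel: 0.2 × 0.8 × (1−0.35) × 0.05 = 0.0052
P(play | x) = 0.03 / 0.0352 ≈ 0.8523

0.8523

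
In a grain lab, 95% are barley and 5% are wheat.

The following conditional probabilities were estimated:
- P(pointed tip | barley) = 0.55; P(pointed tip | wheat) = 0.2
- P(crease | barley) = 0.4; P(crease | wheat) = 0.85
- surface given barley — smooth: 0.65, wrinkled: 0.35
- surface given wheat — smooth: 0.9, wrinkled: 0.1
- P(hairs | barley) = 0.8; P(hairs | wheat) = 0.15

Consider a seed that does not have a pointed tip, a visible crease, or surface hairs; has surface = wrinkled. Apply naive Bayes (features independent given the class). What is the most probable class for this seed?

barley

barley: 0.95 × (1−0.55) × (1−0.4) × 0.35 × (1−0.8) = 0.017955
wheat: 0.05 × (1−0.2) × (1−0.85) × 0.1 × (1−0.15) = 0.00051
Highest score → barley.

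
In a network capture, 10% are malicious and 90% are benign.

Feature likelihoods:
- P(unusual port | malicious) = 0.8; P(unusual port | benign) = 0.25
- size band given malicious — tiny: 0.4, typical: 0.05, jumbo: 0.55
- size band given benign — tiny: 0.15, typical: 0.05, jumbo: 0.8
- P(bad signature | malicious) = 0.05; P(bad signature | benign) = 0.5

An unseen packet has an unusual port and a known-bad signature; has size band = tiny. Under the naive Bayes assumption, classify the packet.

benign

malicious: 0.1 × 0.8 × 0.4 × 0.05 = 0.0016
benign: 0.9 × 0.25 × 0.15 × 0.5 = 0.016875
Highest score → benign.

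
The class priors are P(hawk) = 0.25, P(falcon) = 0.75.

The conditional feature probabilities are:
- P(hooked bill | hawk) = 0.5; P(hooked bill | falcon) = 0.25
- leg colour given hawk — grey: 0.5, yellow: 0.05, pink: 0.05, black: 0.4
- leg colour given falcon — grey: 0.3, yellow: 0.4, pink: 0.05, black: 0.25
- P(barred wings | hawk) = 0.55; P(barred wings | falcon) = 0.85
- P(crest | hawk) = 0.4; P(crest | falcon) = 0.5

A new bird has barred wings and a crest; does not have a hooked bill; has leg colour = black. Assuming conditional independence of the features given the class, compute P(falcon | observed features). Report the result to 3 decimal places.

0.845

hawk: 0.25 × (1−0.5) × 0.4 × 0.55 × 0.4 = 0.011
falcon: 0.75 × (1−0.25) × 0.25 × 0.85 × 0.5 = 0.059765625
P(falcon | x) = 0.059765625 / 0.070765625 ≈ 0.845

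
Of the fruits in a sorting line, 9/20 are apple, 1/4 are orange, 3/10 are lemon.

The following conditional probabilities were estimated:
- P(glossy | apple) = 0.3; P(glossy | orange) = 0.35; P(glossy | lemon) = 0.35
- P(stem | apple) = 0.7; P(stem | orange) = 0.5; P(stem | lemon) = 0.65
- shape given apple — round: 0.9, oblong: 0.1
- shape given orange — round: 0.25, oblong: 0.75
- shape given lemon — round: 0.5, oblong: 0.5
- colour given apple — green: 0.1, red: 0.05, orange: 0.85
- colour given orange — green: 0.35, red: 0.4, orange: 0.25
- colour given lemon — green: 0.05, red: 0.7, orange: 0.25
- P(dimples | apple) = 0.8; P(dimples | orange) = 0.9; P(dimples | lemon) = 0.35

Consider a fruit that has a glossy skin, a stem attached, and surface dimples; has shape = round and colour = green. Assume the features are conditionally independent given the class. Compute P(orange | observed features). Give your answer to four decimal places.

apple: 0.45 × 0.3 × 0.7 × 0.9 × 0.1 × 0.8 = 0.006804
orange: 0.25 × 0.35 × 0.5 × 0.25 × 0.35 × 0.9 = 0.0034453125
lemon: 0.3 × 0.35 × 0.65 × 0.5 × 0.05 × 0.35 = 0.0005971875
P(orange | x) = 0.0034453125 / 0.0108465 ≈ 0.3176

0.3176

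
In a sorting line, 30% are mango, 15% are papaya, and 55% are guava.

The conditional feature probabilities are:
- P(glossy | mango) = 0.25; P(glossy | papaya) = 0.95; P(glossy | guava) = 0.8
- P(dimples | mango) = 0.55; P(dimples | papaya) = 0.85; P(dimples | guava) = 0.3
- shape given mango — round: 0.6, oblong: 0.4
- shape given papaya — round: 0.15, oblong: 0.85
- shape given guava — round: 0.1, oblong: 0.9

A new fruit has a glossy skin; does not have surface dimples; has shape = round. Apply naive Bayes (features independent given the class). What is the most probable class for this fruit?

mango: 0.3 × 0.25 × (1−0.55) × 0.6 = 0.02025
papaya: 0.15 × 0.95 × (1−0.85) × 0.15 = 0.00320625
guava: 0.55 × 0.8 × (1−0.3) × 0.1 = 0.0308
Highest score → guava.

guava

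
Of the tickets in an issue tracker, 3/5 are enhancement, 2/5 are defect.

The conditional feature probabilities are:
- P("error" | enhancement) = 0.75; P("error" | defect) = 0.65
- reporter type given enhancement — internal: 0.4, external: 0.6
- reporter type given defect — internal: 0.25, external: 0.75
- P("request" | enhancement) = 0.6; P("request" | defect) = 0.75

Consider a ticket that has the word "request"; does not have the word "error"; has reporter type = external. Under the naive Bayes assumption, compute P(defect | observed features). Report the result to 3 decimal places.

enhancement: 0.6 × (1−0.75) × 0.6 × 0.6 = 0.054
defect: 0.4 × (1−0.65) × 0.75 × 0.75 = 0.07875
P(defect | x) = 0.07875 / 0.13275 ≈ 0.593

0.593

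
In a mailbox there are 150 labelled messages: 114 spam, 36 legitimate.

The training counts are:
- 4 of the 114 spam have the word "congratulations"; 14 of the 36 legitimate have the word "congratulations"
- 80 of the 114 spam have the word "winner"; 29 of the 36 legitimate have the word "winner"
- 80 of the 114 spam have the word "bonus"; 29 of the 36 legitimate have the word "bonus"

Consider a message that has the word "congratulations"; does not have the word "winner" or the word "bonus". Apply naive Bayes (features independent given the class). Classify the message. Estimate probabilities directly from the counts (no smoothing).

legitimate

spam: (114/150) × (4/114) × (34/114) × (34/114) ≈ 0.00237201
legitimate: (36/150) × (14/36) × (7/36) × (7/36) ≈ 0.00352881
Highest score → legitimate.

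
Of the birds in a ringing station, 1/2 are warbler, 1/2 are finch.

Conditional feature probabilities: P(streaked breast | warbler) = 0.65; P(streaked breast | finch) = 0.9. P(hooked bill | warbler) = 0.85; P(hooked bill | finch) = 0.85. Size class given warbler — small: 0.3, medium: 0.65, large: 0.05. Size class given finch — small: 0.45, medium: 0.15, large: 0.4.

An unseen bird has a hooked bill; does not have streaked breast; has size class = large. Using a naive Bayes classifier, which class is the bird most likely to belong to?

finch

warbler: 0.5 × (1−0.65) × 0.85 × 0.05 = 0.0074375
finch: 0.5 × (1−0.9) × 0.85 × 0.4 = 0.017
Highest score → finch.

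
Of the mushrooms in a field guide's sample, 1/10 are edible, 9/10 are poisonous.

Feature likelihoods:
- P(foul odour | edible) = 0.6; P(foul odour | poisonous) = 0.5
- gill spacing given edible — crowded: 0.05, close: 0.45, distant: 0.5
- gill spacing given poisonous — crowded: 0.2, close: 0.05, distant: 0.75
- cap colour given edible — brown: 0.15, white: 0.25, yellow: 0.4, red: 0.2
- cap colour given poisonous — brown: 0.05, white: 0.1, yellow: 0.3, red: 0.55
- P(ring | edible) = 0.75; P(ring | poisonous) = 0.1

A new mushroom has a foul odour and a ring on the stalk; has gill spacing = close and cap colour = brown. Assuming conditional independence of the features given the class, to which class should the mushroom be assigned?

edible

edible: 0.1 × 0.6 × 0.45 × 0.15 × 0.75 = 0.0030375
poisonous: 0.9 × 0.5 × 0.05 × 0.05 × 0.1 = 0.0001125
Highest score → edible.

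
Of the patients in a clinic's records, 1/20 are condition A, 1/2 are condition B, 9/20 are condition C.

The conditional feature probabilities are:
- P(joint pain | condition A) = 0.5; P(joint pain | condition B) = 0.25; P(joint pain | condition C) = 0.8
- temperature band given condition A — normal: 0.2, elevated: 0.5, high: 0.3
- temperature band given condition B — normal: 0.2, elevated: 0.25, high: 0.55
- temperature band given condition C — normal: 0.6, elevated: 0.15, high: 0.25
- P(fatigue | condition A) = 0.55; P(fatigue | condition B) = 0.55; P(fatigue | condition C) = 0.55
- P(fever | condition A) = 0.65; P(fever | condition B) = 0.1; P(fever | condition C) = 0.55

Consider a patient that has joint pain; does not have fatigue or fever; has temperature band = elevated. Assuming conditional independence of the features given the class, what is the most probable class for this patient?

condition B

condition A: 0.05 × 0.5 × 0.5 × (1−0.55) × (1−0.65) = 0.00196875
condition B: 0.5 × 0.25 × 0.25 × (1−0.55) × (1−0.1) = 0.01265625
condition C: 0.45 × 0.8 × 0.15 × (1−0.55) × (1−0.55) = 0.010935
Highest score → condition B.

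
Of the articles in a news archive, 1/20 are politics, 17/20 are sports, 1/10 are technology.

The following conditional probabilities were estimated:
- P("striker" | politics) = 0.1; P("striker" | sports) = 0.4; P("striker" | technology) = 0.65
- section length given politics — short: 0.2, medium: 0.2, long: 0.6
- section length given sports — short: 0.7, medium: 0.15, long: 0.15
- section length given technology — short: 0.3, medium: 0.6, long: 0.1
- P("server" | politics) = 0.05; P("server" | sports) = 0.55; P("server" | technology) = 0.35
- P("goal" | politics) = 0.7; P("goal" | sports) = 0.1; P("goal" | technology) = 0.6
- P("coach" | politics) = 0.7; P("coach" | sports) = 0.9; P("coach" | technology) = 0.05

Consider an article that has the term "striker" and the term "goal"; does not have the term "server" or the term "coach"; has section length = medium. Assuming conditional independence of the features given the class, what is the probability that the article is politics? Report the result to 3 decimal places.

politics: 0.05 × 0.1 × 0.2 × (1−0.05) × 0.7 × (1−0.7) = 0.0001995
sports: 0.85 × 0.4 × 0.15 × (1−0.55) × 0.1 × (1−0.9) = 0.0002295
technology: 0.1 × 0.65 × 0.6 × (1−0.35) × 0.6 × (1−0.05) = 0.0144495
P(politics | x) = 0.0001995 / 0.0148785 ≈ 0.013

0.013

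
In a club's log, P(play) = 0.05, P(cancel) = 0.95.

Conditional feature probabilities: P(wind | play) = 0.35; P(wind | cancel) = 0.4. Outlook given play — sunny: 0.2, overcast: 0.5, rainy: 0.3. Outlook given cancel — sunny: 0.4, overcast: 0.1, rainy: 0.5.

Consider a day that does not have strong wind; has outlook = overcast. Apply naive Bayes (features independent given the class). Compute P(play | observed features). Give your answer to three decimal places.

0.222

play: 0.05 × (1−0.35) × 0.5 = 0.01625
cancel: 0.95 × (1−0.4) × 0.1 = 0.057
P(play | x) = 0.01625 / 0.07325 ≈ 0.222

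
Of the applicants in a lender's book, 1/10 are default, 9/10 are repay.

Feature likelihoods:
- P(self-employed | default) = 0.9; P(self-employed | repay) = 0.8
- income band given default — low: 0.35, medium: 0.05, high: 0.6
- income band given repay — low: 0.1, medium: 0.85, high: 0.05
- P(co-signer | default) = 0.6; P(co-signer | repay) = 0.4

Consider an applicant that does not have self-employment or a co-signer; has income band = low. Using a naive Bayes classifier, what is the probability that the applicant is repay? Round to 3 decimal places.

default: 0.1 × (1−0.9) × 0.35 × (1−0.6) = 0.0014
repay: 0.9 × (1−0.8) × 0.1 × (1−0.4) = 0.0108
P(repay | x) = 0.0108 / 0.0122 ≈ 0.885

0.885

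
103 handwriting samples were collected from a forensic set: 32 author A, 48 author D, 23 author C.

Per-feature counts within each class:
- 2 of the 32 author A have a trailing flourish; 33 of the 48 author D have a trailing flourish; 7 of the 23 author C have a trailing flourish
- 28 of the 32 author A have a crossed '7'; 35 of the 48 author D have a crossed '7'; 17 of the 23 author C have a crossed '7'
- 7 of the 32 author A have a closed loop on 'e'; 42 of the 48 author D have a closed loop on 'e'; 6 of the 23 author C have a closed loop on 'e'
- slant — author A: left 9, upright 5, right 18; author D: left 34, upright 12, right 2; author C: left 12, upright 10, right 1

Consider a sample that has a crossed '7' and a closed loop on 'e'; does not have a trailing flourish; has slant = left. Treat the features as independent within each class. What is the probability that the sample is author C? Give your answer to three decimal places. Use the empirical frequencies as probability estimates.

0.161

author A: (32/103) × (30/32) × (28/32) × (7/32) × (9/32) ≈ 0.0156795
author D: (48/103) × (15/48) × (35/48) × (42/48) × (34/48) ≈ 0.0658153
author C: (23/103) × (16/23) × (17/23) × (6/23) × (12/23) ≈ 0.0156272
P(author C | x) = 0.0156272 / 0.097122 ≈ 0.161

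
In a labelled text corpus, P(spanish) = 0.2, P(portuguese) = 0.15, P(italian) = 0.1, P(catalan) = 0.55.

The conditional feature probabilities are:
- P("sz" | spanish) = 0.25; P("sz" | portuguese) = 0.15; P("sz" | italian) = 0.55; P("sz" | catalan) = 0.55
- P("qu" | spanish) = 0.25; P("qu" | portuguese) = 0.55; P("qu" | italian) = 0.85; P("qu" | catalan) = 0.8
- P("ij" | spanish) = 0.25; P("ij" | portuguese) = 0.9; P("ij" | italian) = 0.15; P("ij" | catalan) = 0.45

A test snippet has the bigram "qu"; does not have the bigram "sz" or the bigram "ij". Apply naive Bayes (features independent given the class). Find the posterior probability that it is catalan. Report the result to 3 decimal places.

spanish: 0.2 × (1−0.25) × 0.25 × (1−0.25) = 0.028125
portuguese: 0.15 × (1−0.15) × 0.55 × (1−0.9) = 0.0070125
italian: 0.1 × (1−0.55) × 0.85 × (1−0.15) = 0.0325125
catalan: 0.55 × (1−0.55) × 0.8 × (1−0.45) = 0.1089
P(catalan | x) = 0.1089 / 0.17655 ≈ 0.617

0.617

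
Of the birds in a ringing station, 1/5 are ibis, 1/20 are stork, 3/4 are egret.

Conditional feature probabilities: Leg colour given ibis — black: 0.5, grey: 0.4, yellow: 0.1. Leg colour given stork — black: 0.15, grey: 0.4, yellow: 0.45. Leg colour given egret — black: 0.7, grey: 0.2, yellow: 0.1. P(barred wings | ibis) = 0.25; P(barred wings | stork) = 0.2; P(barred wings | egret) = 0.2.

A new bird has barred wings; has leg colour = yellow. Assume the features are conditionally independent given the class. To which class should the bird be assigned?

ibis: 0.2 × 0.1 × 0.25 = 0.005
stork: 0.05 × 0.45 × 0.2 = 0.0045
egret: 0.75 × 0.1 × 0.2 = 0.015
Highest score → egret.

egret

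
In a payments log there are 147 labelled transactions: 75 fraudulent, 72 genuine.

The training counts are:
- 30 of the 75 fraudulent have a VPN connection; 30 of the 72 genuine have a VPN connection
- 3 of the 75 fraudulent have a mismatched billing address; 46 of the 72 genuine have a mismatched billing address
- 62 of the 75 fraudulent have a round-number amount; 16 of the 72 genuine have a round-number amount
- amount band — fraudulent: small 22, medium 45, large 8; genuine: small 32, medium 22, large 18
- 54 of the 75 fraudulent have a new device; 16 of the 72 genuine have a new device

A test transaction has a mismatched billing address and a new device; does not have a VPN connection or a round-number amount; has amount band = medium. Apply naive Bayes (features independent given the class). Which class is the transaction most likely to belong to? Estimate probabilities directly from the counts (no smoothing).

fraudulent: (75/147) × (45/75) × (3/75) × (13/75) × (45/75) × (54/75) ≈ 0.000916898
genuine: (72/147) × (42/72) × (46/72) × (56/72) × (22/72) × (16/72) ≈ 0.0096403
Highest score → genuine.

genuine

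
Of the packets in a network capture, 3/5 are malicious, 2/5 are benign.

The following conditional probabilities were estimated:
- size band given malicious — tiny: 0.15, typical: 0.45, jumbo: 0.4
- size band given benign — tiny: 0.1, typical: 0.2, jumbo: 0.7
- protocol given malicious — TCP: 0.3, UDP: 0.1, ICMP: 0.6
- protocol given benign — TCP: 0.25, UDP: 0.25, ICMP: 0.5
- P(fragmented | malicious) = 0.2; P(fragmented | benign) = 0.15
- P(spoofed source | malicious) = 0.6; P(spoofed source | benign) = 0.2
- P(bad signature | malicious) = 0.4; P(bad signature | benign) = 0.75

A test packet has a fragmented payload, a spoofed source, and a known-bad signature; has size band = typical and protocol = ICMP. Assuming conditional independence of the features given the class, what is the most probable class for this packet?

malicious: 0.6 × 0.45 × 0.6 × 0.2 × 0.6 × 0.4 = 0.007776
benign: 0.4 × 0.2 × 0.5 × 0.15 × 0.2 × 0.75 = 0.0009
Highest score → malicious.

malicious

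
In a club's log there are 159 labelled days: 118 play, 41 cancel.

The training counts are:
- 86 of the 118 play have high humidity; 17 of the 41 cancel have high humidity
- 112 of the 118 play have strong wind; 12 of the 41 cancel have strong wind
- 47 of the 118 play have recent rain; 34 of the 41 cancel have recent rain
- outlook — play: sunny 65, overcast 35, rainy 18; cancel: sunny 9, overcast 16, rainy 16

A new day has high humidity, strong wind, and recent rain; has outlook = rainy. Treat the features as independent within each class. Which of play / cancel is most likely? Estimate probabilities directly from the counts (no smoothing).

play

play: (118/159) × (86/118) × (112/118) × (47/118) × (18/118) ≈ 0.031192
cancel: (41/159) × (17/41) × (12/41) × (34/41) × (16/41) ≈ 0.010127
Highest score → play.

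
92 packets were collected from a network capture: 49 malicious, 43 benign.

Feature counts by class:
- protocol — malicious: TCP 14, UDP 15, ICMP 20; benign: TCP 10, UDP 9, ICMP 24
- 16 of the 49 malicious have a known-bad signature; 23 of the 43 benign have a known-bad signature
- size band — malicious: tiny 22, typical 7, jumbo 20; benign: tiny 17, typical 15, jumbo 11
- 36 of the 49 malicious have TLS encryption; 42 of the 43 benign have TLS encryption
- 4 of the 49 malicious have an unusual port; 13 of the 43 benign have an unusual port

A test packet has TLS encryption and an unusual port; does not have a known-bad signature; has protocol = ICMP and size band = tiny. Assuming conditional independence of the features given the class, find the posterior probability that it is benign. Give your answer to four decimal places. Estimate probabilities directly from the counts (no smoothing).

malicious: (49/92) × (20/49) × (33/49) × (22/49) × (36/49) × (4/49) ≈ 0.00394237
benign: (43/92) × (24/43) × (20/43) × (17/43) × (42/43) × (13/43) ≈ 0.0141651
P(benign | x) = 0.0141651 / 0.01810747 ≈ 0.7823

0.7823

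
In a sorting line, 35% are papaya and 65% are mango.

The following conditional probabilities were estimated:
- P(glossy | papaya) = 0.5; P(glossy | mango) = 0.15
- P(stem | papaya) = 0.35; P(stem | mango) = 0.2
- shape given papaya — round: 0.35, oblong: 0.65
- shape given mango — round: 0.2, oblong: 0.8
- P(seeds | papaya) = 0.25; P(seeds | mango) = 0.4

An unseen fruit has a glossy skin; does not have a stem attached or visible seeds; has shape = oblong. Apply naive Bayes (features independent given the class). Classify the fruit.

papaya: 0.35 × 0.5 × (1−0.35) × 0.65 × (1−0.25) = 0.055453125
mango: 0.65 × 0.15 × (1−0.2) × 0.8 × (1−0.4) = 0.03744
Highest score → papaya.

papaya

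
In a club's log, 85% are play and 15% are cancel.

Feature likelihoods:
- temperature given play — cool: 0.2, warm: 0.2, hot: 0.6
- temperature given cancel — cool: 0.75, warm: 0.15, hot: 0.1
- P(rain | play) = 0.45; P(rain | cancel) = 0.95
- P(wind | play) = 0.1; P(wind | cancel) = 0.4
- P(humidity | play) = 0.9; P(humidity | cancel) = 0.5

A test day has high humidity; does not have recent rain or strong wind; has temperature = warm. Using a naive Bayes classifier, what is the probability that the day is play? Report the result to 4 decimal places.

0.9956

play: 0.85 × 0.2 × (1−0.45) × (1−0.1) × 0.9 = 0.075735
cancel: 0.15 × 0.15 × (1−0.95) × (1−0.4) × 0.5 = 0.0003375
P(play | x) = 0.075735 / 0.0760725 ≈ 0.9956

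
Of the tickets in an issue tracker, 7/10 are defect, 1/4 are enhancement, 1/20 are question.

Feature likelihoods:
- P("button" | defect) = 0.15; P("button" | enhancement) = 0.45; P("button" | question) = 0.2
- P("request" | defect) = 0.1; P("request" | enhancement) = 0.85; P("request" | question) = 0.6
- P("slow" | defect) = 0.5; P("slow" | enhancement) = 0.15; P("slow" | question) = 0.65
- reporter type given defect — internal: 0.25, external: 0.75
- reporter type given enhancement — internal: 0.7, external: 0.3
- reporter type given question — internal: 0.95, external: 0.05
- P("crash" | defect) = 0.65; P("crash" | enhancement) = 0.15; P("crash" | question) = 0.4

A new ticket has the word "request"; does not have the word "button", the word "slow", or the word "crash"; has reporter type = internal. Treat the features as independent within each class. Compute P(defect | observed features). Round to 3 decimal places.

defect: 0.7 × (1−0.15) × 0.1 × (1−0.5) × 0.25 × (1−0.65) = 0.002603125
enhancement: 0.25 × (1−0.45) × 0.85 × (1−0.15) × 0.7 × (1−0.15) = 0.05910953125
question: 0.05 × (1−0.2) × 0.6 × (1−0.65) × 0.95 × (1−0.4) = 0.004788
P(defect | x) = 0.002603125 / 0.06650065625 ≈ 0.039

0.039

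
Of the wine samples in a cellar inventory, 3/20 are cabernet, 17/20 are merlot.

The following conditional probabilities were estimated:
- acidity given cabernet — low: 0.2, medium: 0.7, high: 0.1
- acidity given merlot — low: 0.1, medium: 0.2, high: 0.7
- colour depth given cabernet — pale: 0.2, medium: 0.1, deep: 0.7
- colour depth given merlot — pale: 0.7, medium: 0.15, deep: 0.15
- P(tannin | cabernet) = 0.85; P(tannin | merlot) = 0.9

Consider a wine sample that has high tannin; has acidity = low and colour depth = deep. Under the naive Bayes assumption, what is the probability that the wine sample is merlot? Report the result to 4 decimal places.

cabernet: 0.15 × 0.2 × 0.7 × 0.85 = 0.01785
merlot: 0.85 × 0.1 × 0.15 × 0.9 = 0.011475
P(merlot | x) = 0.011475 / 0.029325 ≈ 0.3913

0.3913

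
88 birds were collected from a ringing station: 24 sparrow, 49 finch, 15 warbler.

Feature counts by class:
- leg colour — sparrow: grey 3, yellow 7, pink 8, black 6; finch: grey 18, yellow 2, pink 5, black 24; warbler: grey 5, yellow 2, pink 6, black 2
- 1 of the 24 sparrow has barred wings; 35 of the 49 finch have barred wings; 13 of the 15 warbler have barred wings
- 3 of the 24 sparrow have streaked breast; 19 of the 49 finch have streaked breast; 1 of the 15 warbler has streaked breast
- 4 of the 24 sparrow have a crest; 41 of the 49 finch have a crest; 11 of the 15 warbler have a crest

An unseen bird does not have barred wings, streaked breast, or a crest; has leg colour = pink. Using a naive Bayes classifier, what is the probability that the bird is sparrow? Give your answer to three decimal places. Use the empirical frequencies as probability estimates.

0.942

sparrow: (24/88) × (8/24) × (23/24) × (21/24) × (20/24) ≈ 0.0635259
finch: (49/88) × (5/49) × (14/49) × (30/49) × (8/49) ≈ 0.0016227
warbler: (15/88) × (6/15) × (2/15) × (14/15) × (4/15) ≈ 0.00226263
P(sparrow | x) = 0.0635259 / 0.06741123 ≈ 0.942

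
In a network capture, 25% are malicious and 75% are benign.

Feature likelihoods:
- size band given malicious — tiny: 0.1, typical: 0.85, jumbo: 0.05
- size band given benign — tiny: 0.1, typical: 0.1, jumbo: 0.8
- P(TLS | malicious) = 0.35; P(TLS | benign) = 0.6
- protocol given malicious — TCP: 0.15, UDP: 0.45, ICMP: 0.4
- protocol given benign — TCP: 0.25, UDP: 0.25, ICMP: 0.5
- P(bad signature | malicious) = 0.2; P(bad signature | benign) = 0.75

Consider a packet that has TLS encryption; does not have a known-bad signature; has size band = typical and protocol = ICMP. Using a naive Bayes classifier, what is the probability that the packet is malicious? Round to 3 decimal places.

malicious: 0.25 × 0.85 × 0.35 × 0.4 × (1−0.2) = 0.0238
benign: 0.75 × 0.1 × 0.6 × 0.5 × (1−0.75) = 0.005625
P(malicious | x) = 0.0238 / 0.029425 ≈ 0.809

0.809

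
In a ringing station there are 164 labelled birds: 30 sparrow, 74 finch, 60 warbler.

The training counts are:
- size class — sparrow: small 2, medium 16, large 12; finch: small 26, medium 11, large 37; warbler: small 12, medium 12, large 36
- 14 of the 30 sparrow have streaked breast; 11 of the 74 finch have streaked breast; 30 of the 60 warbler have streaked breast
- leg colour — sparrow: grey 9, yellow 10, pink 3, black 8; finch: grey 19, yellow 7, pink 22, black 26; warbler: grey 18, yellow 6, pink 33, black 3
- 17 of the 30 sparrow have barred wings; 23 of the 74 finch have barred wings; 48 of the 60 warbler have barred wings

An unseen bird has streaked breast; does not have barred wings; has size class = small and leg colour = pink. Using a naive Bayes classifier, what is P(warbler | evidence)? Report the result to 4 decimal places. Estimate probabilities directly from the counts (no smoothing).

0.4423

sparrow: (30/164) × (2/30) × (14/30) × (3/30) × (13/30) ≈ 0.000246612
finch: (74/164) × (26/74) × (11/74) × (22/74) × (51/74) ≈ 0.00482859
warbler: (60/164) × (12/60) × (30/60) × (33/60) × (12/60) ≈ 0.00402439
P(warbler | x) = 0.00402439 / 0.009099592 ≈ 0.4423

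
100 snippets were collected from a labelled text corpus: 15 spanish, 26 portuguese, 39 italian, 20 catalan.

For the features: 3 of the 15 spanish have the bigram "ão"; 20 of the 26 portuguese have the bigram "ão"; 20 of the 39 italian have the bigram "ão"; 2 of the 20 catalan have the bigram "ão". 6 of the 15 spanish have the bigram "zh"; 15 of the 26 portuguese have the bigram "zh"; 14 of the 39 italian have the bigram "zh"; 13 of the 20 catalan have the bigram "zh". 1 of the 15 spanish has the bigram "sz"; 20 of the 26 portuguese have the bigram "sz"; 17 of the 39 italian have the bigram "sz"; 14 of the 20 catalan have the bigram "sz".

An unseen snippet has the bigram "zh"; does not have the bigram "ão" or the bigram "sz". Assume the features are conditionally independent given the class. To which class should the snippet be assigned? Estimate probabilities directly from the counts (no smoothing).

spanish: (15/100) × (12/15) × (6/15) × (14/15) = 0.0448
portuguese: (26/100) × (6/26) × (15/26) × (6/26) ≈ 0.00798817
italian: (39/100) × (19/39) × (14/39) × (22/39) ≈ 0.0384747
catalan: (20/100) × (18/20) × (13/20) × (6/20) = 0.0351
Highest score → spanish.

spanish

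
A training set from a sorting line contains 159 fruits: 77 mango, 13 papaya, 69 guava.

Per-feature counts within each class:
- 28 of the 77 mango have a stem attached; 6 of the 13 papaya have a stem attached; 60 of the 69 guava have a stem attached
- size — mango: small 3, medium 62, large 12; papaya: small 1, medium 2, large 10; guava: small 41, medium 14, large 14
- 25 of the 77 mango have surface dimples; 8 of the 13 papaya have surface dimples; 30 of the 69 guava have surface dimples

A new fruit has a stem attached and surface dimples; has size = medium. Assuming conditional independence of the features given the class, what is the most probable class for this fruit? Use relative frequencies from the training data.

mango: (77/159) × (28/77) × (62/77) × (25/77) ≈ 0.0460374
papaya: (13/159) × (6/13) × (2/13) × (8/13) ≈ 0.00357262
guava: (69/159) × (60/69) × (14/69) × (30/69) ≈ 0.0332893
Highest score → mango.

mango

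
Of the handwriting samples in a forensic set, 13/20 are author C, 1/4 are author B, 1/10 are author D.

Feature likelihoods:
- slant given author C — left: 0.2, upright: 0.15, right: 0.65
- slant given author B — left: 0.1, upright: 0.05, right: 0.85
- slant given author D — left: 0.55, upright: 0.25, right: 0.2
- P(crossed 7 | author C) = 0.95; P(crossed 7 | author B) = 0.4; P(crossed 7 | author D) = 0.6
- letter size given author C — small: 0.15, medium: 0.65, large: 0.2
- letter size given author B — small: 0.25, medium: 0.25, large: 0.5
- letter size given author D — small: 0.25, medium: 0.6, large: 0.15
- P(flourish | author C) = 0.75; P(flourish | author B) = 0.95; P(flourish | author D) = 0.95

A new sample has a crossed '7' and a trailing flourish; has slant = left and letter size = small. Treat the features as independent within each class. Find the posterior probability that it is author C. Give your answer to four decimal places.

0.5764

author C: 0.65 × 0.2 × 0.95 × 0.15 × 0.75 = 0.01389375
author B: 0.25 × 0.1 × 0.4 × 0.25 × 0.95 = 0.002375
author D: 0.1 × 0.55 × 0.6 × 0.25 × 0.95 = 0.0078375
P(author C | x) = 0.01389375 / 0.02410625 ≈ 0.5764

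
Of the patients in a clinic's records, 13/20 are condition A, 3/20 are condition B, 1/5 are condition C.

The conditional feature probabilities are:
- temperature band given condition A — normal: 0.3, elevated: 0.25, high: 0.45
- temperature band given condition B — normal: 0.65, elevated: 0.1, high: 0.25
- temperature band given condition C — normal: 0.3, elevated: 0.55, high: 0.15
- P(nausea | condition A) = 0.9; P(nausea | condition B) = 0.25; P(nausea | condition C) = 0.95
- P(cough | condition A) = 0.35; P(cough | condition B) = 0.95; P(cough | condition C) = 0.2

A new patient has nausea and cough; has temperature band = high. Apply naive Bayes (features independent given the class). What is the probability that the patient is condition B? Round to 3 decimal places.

0.083

condition A: 0.65 × 0.45 × 0.9 × 0.35 = 0.0921375
condition B: 0.15 × 0.25 × 0.25 × 0.95 = 0.00890625
condition C: 0.2 × 0.15 × 0.95 × 0.2 = 0.0057
P(condition B | x) = 0.00890625 / 0.10674375 ≈ 0.083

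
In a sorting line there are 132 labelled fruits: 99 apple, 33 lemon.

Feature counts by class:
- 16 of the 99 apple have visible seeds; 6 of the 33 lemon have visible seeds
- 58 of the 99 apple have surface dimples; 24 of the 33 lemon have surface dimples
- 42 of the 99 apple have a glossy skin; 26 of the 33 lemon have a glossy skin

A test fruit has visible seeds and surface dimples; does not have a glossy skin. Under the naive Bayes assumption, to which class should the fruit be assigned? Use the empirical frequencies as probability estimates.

apple: (99/132) × (16/99) × (58/99) × (57/99) ≈ 0.0408864
lemon: (33/132) × (6/33) × (24/33) × (7/33) ≈ 0.00701227
Highest score → apple.

apple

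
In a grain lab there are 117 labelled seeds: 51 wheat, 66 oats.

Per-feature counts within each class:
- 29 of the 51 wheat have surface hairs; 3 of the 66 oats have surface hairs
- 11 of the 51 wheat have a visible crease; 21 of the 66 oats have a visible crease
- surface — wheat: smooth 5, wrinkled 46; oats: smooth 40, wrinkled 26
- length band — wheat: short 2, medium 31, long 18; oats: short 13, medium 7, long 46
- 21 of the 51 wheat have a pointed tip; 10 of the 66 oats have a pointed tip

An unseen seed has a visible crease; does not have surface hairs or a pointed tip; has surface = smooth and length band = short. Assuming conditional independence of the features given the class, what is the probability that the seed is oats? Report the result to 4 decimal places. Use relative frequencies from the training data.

0.9947

wheat: (51/117) × (22/51) × (11/51) × (5/51) × (2/51) × (30/51) ≈ 0.0000917213
oats: (66/117) × (63/66) × (21/66) × (40/66) × (13/66) × (56/66) ≈ 0.0173536
P(oats | x) = 0.0173536 / 0.0174453213 ≈ 0.9947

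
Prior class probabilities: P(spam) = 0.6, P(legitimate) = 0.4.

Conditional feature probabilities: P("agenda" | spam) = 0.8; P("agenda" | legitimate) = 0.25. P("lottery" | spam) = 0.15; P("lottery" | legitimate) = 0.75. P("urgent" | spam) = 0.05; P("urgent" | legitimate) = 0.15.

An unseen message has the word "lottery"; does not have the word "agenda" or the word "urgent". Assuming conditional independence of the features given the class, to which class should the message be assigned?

legitimate

spam: 0.6 × (1−0.8) × 0.15 × (1−0.05) = 0.0171
legitimate: 0.4 × (1−0.25) × 0.75 × (1−0.15) = 0.19125
Highest score → legitimate.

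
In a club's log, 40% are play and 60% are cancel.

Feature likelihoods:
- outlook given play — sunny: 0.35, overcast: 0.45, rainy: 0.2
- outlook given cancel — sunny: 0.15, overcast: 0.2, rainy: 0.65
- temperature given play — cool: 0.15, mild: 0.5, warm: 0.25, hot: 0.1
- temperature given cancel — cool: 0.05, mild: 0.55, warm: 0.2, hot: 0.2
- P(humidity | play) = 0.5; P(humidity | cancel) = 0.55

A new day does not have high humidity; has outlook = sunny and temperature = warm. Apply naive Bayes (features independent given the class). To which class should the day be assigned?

play: 0.4 × 0.35 × 0.25 × (1−0.5) = 0.0175
cancel: 0.6 × 0.15 × 0.2 × (1−0.55) = 0.0081
Highest score → play.

play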